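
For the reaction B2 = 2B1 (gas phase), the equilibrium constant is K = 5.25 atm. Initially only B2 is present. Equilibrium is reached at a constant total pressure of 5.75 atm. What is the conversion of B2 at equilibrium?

X = 0.431

Take 1 mol B2 as basis and let X be its fractional conversion, so ξ = X.
At extent ξ: n_B2 = 1 − X; n_B1 = 2X.
Total moles n_T = 1 + X.
Mole fractions y_i = n_i/n_T; K = p_B1^2 / (p_B2) with p_i = y_i·P.
Setting this equal to 5.25 atm and taking the physical root (0 < X < 1) gives X = 0.431.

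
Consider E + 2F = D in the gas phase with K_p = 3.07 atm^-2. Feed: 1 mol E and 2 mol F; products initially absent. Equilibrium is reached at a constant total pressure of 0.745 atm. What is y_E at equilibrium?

y_E = 0.282

Basis: 1 mol E initially; let X = conversion of E. Extent ξ = X.
At extent ξ: n_E = 1 − X; n_F = 2 − 2X; n_D = X.
Summing: n_T = 3 − 2X.
Mole fractions y_i = n_i/n_T; K_p = p_D / (p_E p_F^2) with p_i = y_i·P.
Setting this equal to 3.07 atm^-2 and taking the physical root (0 < X < 1) gives X = 0.352.
Then n_E = 0.648, n_T = 2.3, so y_E = 0.282.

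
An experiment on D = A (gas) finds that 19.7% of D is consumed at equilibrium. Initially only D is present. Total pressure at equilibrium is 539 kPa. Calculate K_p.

Let X = conversion of D (basis 1 mol D); extent of reaction ξ = X.
Moles: n_D = 1 − X; n_A = X.
Since Δν = 0, n_T = 1 throughout.
At X = 0.197: n_D = 0.803, n_A = 0.197, n_T = 1.
p_i = (n_i/n_T)·P. K_p = p_A / (p_D) = 0.245.

K_p = 0.245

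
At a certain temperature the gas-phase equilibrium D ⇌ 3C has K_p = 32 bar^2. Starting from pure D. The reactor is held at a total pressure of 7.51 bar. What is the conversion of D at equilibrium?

X = 0.339

Let X = conversion of D (basis 1 mol D); extent of reaction ξ = X.
At extent ξ: n_D = 1 − X; n_C = 3X.
Summing: n_T = 1 + 2X.
y_i = n_i/n_T, p_i = y_i·P. K_p = p_C^3 / (p_D).
This yields a degree-3 equation in X; solving on (0,1), X = 0.339.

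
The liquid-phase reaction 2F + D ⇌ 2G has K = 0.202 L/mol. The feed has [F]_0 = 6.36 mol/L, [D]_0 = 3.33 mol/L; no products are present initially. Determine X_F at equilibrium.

X = 0.393

Let X = conversion of F; extent ξ = 6.36X/2 mol/L.
Concentrations: [F] = 6.36 − 6.36X; [D] = 3.33 − 3.18X; [G] = 6.36X.
K = [G]^2 / ([F]^2 [D]).
Solving K = 0.202 for X ∈ (0,1): X = 0.393.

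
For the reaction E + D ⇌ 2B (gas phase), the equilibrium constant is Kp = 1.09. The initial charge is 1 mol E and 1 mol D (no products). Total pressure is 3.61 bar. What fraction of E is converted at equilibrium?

X = 0.343

Basis: 1 mol E initially; let X = conversion of E. Extent ξ = X.
Moles: n_E = 1 − X; n_D = 1 − X; n_B = 2X.
Total moles n_T = 2 (Δν = 0, constant).
y_i = n_i/n_T, p_i = y_i·P. Kp = p_B^2 / (p_E p_D).
Equating to 1.09 and solving on 0 < X < 1: X = 0.343.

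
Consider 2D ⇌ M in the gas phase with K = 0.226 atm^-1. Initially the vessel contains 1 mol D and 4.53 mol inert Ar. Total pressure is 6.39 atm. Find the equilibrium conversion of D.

X = 0.279

Let X = conversion of D (basis 1 mol D); extent of reaction ξ = 0.5X.
Mole table: n_D = 1 − X; n_M = 0.5X; n_I = 4.53 (inert).
n_T = Σnᵢ = 5.53 − 0.5X.
Mole fractions y_i = n_i/n_T; K = p_M / (p_D^2) with p_i = y_i·P.
This yields a degree-2 equation in X; solving on (0,1), X = 0.279.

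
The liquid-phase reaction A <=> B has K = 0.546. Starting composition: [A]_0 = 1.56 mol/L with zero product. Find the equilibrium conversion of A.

Let X = conversion of A; extent ξ = 1.56·X mol/L.
Concentrations: [A] = 1.56 − 1.56X; [B] = 1.56X.
K = [B] / ([A]).
Setting equal to 0.546 and solving for X on (0,1) gives X = 0.353.

X = 0.353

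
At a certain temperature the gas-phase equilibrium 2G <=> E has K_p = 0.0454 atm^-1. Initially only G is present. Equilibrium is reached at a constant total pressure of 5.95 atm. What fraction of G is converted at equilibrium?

Take 1 mol G as basis and let X be its fractional conversion, so ξ = 0.5X.
Moles: n_G = 1 − X; n_E = 0.5X.
Total moles n_T = 1 − 0.5X.
With p_i = (n_i/n_T)P, K_p = p_E / (p_G^2).
Setting this equal to 0.0454 atm^-1 and taking the physical root (0 < X < 1) gives X = 0.307.

X = 0.307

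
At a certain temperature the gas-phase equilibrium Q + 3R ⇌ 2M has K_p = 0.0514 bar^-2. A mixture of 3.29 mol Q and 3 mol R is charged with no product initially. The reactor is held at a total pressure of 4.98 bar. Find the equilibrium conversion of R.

X = 0.411

Let X = conversion of R (basis 3 mol R); extent of reaction ξ = X.
At extent ξ: n_Q = 3.29 − X; n_R = 3 − 3X; n_M = 2X.
Total moles n_T = 6.29 − 2X.
Mole fractions y_i = n_i/n_T; K_p = p_M^2 / (p_Q p_R^3) with p_i = y_i·P.
Equating to 0.0514 bar^-2 and solving on 0 < X < 1: X = 0.411.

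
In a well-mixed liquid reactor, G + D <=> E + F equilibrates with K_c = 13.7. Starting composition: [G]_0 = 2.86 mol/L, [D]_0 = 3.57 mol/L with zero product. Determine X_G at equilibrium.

Let X = conversion of G; extent ξ = 2.86·X mol/L.
Concentrations: [G] = 2.86 − 2.86X; [D] = 3.57 − 2.86X; [E] = 2.86X; [F] = 2.86X.
K_c = [E] [F] / ([G] [D]).
Solving K_c = 13.7 for X ∈ (0,1): X = 0.861.

X = 0.861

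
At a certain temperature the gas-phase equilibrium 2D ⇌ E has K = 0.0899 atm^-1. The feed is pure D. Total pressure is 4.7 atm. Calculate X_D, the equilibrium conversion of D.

X = 0.390

Take 1 mol D as basis and let X be its fractional conversion, so ξ = 0.5X.
Species balance: n_D = 1 − X; n_E = 0.5X.
n_T = Σnᵢ = 1 − 0.5X.
y_i = n_i/n_T, p_i = y_i·P. K = p_E / (p_D^2).
Equating to 0.0899 atm^-1 and solving on 0 < X < 1: X = 0.390.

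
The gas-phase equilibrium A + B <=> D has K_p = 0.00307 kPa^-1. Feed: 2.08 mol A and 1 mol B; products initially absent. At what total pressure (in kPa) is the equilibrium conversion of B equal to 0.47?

P = 468 kPa

Basis: 1 mol B initially; let X = conversion of B. Extent ξ = X.
Moles: n_A = 2.08 − X; n_B = 1 − X; n_D = X.
n_T = Σnᵢ = 3.08 − X.
K_p = p_D / (p_A p_B) with p_i = (n_i/n_T)·P.
At X = 0.47: the mole-fraction product g(X) = Π y_i^ν_i = 1.438. Since K_p = g(X)·P^{-1}, P = (g/K_p)^(1/1) = (1.438/0.00307)^(1/1) = 468 kPa.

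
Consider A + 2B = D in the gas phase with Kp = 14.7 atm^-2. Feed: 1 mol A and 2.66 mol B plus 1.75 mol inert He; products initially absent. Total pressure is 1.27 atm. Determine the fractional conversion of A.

X = 0.700

Take 1 mol A as basis and let X be its fractional conversion, so ξ = X.
Moles: n_A = 1 − X; n_B = 2.66 − 2X; n_D = X; n_I = 1.75 (inert).
n_T = Σnᵢ = 5.41 − 2X.
y_i = n_i/n_T, p_i = y_i·P. Kp = p_D / (p_A p_B^2).
Equating to 14.7 atm^-2 and solving on 0 < X < 1: X = 0.700.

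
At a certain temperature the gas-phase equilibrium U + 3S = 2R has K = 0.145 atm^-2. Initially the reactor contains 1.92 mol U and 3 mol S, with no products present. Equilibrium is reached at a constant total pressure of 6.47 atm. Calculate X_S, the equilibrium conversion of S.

X = 0.565

Basis: 3 mol S initially; let X = conversion of S. Extent ξ = X.
Moles: n_U = 1.92 − X; n_S = 3 − 3X; n_R = 2X.
n_T = Σnᵢ = 4.92 − 2X.
y_i = n_i/n_T, p_i = y_i·P. K = p_R^2 / (p_U p_S^3).
Setting this equal to 0.145 atm^-2 and taking the physical root (0 < X < 1) gives X = 0.565.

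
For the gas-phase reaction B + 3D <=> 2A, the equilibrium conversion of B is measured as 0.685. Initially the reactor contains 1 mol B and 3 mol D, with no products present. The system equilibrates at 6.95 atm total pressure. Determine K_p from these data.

K_p = 1.01 atm^-2

Let X = conversion of B (basis 1 mol B); extent of reaction ξ = X.
Moles: n_B = 1 − X; n_D = 3 − 3X; n_A = 2X.
Total moles n_T = 4 − 2X.
At X = 0.685: n_B = 0.315, n_D = 0.945, n_A = 1.37, n_T = 2.63.
p_i = (n_i/n_T)·P. K_p = p_A^2 / (p_B p_D^3) = 1.01 atm^-2.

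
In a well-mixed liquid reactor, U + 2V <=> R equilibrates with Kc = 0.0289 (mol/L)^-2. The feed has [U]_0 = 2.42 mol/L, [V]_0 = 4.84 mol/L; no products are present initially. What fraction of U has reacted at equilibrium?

X = 0.267

Let X = conversion of U; extent ξ = 2.42·X mol/L.
Concentrations: [U] = 2.42 − 2.42X; [V] = 4.84 − 4.84X; [R] = 2.42X.
Kc = [R] / ([U] [V]^2).
Solving Kc = 0.0289 for X ∈ (0,1): X = 0.267.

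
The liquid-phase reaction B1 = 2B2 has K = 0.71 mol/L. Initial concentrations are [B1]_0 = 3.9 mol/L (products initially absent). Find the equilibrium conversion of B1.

X = 0.192

Let X = conversion of B1; extent ξ = 3.9·X mol/L.
Concentrations: [B1] = 3.9 − 3.9X; [B2] = 7.8X.
K = [B2]^2 / ([B1]).
Solving K = 0.71 for X ∈ (0,1): X = 0.192.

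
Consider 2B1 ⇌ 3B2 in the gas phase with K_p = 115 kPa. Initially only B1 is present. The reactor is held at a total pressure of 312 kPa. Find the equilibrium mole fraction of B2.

y_B2 = 0.470

Basis: 1 mol B1 initially; let X = conversion of B1. Extent ξ = 0.5X.
Species balance: n_B1 = 1 − X; n_B2 = 1.5X.
Total moles n_T = 1 + 0.5X.
Mole fractions y_i = n_i/n_T; K_p = p_B2^3 / (p_B1^2) with p_i = y_i·P.
Equating to 115 kPa and solving on 0 < X < 1: X = 0.371.
Then n_B2 = 0.557, n_T = 1.19, so y_B2 = 0.470.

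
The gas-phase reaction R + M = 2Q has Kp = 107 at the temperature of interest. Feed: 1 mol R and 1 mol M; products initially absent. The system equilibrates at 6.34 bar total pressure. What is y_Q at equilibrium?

Take 1 mol R as basis and let X be its fractional conversion, so ξ = X.
At extent ξ: n_R = 1 − X; n_M = 1 − X; n_Q = 2X.
Total moles n_T = 2 (Δν = 0, constant).
y_i = n_i/n_T, p_i = y_i·P. Kp = p_Q^2 / (p_R p_M).
Substituting and setting equal to 107 gives a polynomial in X; the root in (0,1) is X = 0.838.
Then n_Q = 1.68, n_T = 2, so y_Q = 0.838.

y_Q = 0.838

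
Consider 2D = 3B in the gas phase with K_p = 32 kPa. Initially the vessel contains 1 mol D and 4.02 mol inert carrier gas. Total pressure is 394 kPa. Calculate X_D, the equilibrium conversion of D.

X = 0.368

Let X = conversion of D (basis 1 mol D); extent of reaction ξ = 0.5X.
Mole table: n_D = 1 − X; n_B = 1.5X; n_I = 4.02 (inert).
n_T = Σnᵢ = 5.02 + 0.5X.
Mole fractions y_i = n_i/n_T; K_p = p_B^3 / (p_D^2) with p_i = y_i·P.
Substituting and setting equal to 32 kPa gives a polynomial in X; the root in (0,1) is X = 0.368.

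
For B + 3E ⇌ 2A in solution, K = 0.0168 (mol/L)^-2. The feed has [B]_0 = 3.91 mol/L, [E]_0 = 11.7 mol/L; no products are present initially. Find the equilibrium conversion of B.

X = 0.428

Let X = conversion of B; extent ξ = 3.91·X mol/L.
Concentrations: [B] = 3.91 − 3.91X; [E] = 11.7 − 11.7X; [A] = 7.82X.
K = [A]^2 / ([B] [E]^3).
This equals 0.0168 at X = 0.428 (the root in 0 < X < 1).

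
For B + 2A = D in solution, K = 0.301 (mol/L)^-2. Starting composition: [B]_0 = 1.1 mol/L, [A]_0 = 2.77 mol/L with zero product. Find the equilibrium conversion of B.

X = 0.473

Let X = conversion of B; extent ξ = 1.1·X mol/L.
Concentrations: [B] = 1.1 − 1.1X; [A] = 2.77 − 2.2X; [D] = 1.1X.
K = [D] / ([B] [A]^2).
Solving K = 0.301 for X ∈ (0,1): X = 0.473.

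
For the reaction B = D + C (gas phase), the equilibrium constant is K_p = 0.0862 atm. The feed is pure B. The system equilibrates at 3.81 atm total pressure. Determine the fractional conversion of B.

X = 0.149

Basis: 1 mol B initially; let X = conversion of B. Extent ξ = X.
Species balance: n_B = 1 − X; n_D = X; n_C = X.
Total moles n_T = 1 + X.
With p_i = (n_i/n_T)P, K_p = p_D p_C / (p_B).
Setting this equal to 0.0862 atm and taking the physical root (0 < X < 1) gives X = 0.149.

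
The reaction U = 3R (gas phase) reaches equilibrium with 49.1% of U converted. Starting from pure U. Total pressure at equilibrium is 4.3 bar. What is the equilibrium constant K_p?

Take 1 mol U as basis and let X be its fractional conversion, so ξ = X.
At extent ξ: n_U = 1 − X; n_R = 3X.
n_T = Σnᵢ = 1 + 2X.
At X = 0.491: n_U = 0.509, n_R = 1.47, n_T = 1.98.
p_i = (n_i/n_T)·P. K_p = p_R^3 / (p_U) = 29.6 bar^2.

K_p = 29.6 bar^2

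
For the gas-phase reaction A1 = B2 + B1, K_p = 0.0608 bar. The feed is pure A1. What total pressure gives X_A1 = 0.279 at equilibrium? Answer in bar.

Let X = conversion of A1 (basis 1 mol A1); extent of reaction ξ = X.
At extent ξ: n_A1 = 1 − X; n_B2 = X; n_B1 = X.
Total moles n_T = 1 + X.
K_p = p_B2 p_B1 / (p_A1) with p_i = (n_i/n_T)·P.
At X = 0.279: the mole-fraction product g(X) = Π y_i^ν_i = 0.08441. Since K_p = g(X)·P^{1}, P = (K_p/g)^(1/1) = (0.0608/0.08441)^(1/1) = 0.72 bar.

P = 0.72 bar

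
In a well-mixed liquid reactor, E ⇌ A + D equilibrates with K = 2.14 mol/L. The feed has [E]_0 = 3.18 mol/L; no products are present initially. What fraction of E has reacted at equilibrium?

Let X = conversion of E; extent ξ = 3.18·X mol/L.
Concentrations: [E] = 3.18 − 3.18X; [A] = 3.18X; [D] = 3.18X.
K = [A] [D] / ([E]).
Equating to 2.14 mol/L: the physical root is X = 0.550.

X = 0.550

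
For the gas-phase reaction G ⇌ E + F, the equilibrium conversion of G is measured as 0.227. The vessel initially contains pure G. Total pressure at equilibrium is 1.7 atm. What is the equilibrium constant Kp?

Kp = 0.0924 atm

Take 1 mol G as basis and let X be its fractional conversion, so ξ = X.
Species balance: n_G = 1 − X; n_E = X; n_F = X.
Summing: n_T = 1 + X.
At X = 0.227: n_G = 0.773, n_E = 0.227, n_F = 0.227, n_T = 1.23.
p_i = (n_i/n_T)·P. Kp = p_E p_F / (p_G) = 0.0924 atm.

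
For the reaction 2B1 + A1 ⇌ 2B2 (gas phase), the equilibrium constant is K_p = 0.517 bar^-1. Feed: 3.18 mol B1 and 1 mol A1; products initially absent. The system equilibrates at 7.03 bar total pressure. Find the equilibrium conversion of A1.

X = 0.613

Basis: 1 mol A1 initially; let X = conversion of A1. Extent ξ = X.
At extent ξ: n_B1 = 3.18 − 2X; n_A1 = 1 − X; n_B2 = 2X.
Summing: n_T = 4.18 − X.
With p_i = (n_i/n_T)P, K_p = p_B2^2 / (p_B1^2 p_A1).
Setting this equal to 0.517 bar^-1 and taking the physical root (0 < X < 1) gives X = 0.613.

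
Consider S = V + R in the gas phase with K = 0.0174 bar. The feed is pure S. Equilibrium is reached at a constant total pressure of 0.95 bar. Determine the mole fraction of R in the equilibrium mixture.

y_R = 0.118

Let X = conversion of S (basis 1 mol S); extent of reaction ξ = X.
At extent ξ: n_S = 1 − X; n_V = X; n_R = X.
Total moles n_T = 1 + X.
With p_i = (n_i/n_T)P, K = p_V p_R / (p_S).
Equating to 0.0174 bar and solving on 0 < X < 1: X = 0.134.
Then n_R = 0.134, n_T = 1.13, so y_R = 0.118.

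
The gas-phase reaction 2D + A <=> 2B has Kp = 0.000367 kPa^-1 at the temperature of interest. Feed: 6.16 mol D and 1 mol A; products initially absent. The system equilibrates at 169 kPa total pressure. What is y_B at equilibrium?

Basis: 1 mol A initially; let X = conversion of A. Extent ξ = X.
Mole table: n_D = 6.16 − 2X; n_A = 1 − X; n_B = 2X.
Summing: n_T = 7.16 − X.
Mole fractions y_i = n_i/n_T; Kp = p_B^2 / (p_D^2 p_A) with p_i = y_i·P.
Setting this equal to 0.000367 kPa^-1 and taking the physical root (0 < X < 1) gives X = 0.235.
Then n_B = 0.471, n_T = 6.92, so y_B = 0.068.

y_B = 0.068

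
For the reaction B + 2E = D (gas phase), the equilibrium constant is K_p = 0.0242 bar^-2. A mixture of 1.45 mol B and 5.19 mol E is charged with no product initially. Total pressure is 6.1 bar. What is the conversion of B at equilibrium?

X = 0.333

Basis: 1.45 mol B initially; let X = conversion of B. Extent ξ = 1.45X.
At extent ξ: n_B = 1.45 − 1.45X; n_E = 5.19 − 2.9X; n_D = 1.45X.
Summing: n_T = 6.64 − 2.9X.
y_i = n_i/n_T, p_i = y_i·P. K_p = p_D / (p_B p_E^2).
Equating to 0.0242 bar^-2 and solving on 0 < X < 1: X = 0.333.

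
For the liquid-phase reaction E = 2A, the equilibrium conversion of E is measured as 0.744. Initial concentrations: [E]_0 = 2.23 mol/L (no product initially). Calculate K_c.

K_c = 19.3 mol/L

Let X = conversion of E.
Concentrations: [E] = 2.23 − 2.23X; [A] = 4.46X.
At X = 0.744: [E] = 0.571, [A] = 3.32.
K_c = [A]^2 / ([E]) = 19.3 mol/L.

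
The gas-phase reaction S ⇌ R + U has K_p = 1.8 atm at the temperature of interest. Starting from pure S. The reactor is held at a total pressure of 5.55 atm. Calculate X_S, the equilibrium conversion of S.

X = 0.495

Basis: 1 mol S initially; let X = conversion of S. Extent ξ = X.
Mole table: n_S = 1 − X; n_R = X; n_U = X.
Summing: n_T = 1 + X.
Mole fractions y_i = n_i/n_T; K_p = p_R p_U / (p_S) with p_i = y_i·P.
Equating to 1.8 atm and solving on 0 < X < 1: X = 0.495.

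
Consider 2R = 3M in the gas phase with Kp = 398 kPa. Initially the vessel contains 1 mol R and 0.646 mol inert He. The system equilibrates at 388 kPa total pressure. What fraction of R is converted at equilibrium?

Take 1 mol R as basis and let X be its fractional conversion, so ξ = 0.5X.
Mole table: n_R = 1 − X; n_M = 1.5X; n_I = 0.646 (inert).
Total moles n_T = 1.65 + 0.5X.
y_i = n_i/n_T, p_i = y_i·P. Kp = p_M^3 / (p_R^2).
This yields a degree-3 equation in X; solving on (0,1), X = 0.515.

X = 0.515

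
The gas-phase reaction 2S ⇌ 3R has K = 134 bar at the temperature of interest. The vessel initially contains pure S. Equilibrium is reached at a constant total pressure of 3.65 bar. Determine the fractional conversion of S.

Let X = conversion of S (basis 1 mol S); extent of reaction ξ = 0.5X.
At extent ξ: n_S = 1 − X; n_R = 1.5X.
Total moles n_T = 1 + 0.5X.
With p_i = (n_i/n_T)P, K = p_R^3 / (p_S^2).
Substituting and setting equal to 134 bar gives a polynomial in X; the root in (0,1) is X = 0.813.

X = 0.813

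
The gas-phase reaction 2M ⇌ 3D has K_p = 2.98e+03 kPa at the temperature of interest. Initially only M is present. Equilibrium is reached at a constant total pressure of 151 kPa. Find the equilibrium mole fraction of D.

y_D = 0.830

Basis: 1 mol M initially; let X = conversion of M. Extent ξ = 0.5X.
Moles: n_M = 1 − X; n_D = 1.5X.
n_T = Σnᵢ = 1 + 0.5X.
With p_i = (n_i/n_T)P, K_p = p_D^3 / (p_M^2).
Setting this equal to 2.98e+03 kPa and taking the physical root (0 < X < 1) gives X = 0.765.
Then n_D = 1.15, n_T = 1.38, so y_D = 0.830.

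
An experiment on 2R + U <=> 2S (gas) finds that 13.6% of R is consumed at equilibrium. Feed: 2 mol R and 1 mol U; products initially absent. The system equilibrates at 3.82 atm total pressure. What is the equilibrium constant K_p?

Take 2 mol R as basis and let X be its fractional conversion, so ξ = X.
At extent ξ: n_R = 2 − 2X; n_U = 1 − X; n_S = 2X.
Summing: n_T = 3 − X.
At X = 0.136: n_R = 1.73, n_U = 0.864, n_S = 0.272, n_T = 2.86.
p_i = (n_i/n_T)·P. K_p = p_S^2 / (p_R^2 p_U) = 0.0215 atm^-1.

K_p = 0.0215 atm^-1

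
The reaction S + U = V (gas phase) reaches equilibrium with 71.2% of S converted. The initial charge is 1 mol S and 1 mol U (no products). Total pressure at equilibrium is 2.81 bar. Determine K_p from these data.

Take 1 mol S as basis and let X be its fractional conversion, so ξ = X.
Mole table: n_S = 1 − X; n_U = 1 − X; n_V = X.
Total moles n_T = 2 − X.
At X = 0.712: n_S = 0.288, n_U = 0.288, n_V = 0.712, n_T = 1.29.
p_i = (n_i/n_T)·P. K_p = p_V / (p_S p_U) = 3.93 bar^-1.

K_p = 3.93 bar^-1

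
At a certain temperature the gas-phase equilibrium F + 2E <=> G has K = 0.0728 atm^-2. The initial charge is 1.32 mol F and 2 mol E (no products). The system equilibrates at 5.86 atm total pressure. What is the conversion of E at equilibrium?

X = 0.450

Let X = conversion of E (basis 2 mol E); extent of reaction ξ = X.
At extent ξ: n_F = 1.32 − X; n_E = 2 − 2X; n_G = X.
Summing: n_T = 3.32 − 2X.
y_i = n_i/n_T, p_i = y_i·P. K = p_G / (p_F p_E^2).
Setting this equal to 0.0728 atm^-2 and taking the physical root (0 < X < 1) gives X = 0.450.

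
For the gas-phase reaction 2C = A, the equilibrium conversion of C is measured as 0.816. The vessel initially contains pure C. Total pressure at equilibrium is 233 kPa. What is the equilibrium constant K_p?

Let X = conversion of C (basis 1 mol C); extent of reaction ξ = 0.5X.
Mole table: n_C = 1 − X; n_A = 0.5X.
n_T = Σnᵢ = 1 − 0.5X.
At X = 0.816: n_C = 0.184, n_A = 0.408, n_T = 0.592.
p_i = (n_i/n_T)·P. K_p = p_A / (p_C^2) = 0.0306 kPa^-1.

K_p = 0.0306 kPa^-1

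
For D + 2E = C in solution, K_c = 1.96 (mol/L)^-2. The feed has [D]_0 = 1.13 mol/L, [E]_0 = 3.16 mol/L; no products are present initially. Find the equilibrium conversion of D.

X = 0.788

Let X = conversion of D; extent ξ = 1.13·X mol/L.
Concentrations: [D] = 1.13 − 1.13X; [E] = 3.16 − 2.26X; [C] = 1.13X.
K_c = [C] / ([D] [E]^2).
This equals 1.96 at X = 0.788 (the root in 0 < X < 1).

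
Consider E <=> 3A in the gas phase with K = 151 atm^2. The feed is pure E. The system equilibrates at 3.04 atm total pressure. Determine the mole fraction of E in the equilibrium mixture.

y_E = 0.052

Basis: 1 mol E initially; let X = conversion of E. Extent ξ = X.
Moles: n_E = 1 − X; n_A = 3X.
Summing: n_T = 1 + 2X.
Mole fractions y_i = n_i/n_T; K = p_A^3 / (p_E) with p_i = y_i·P.
Equating to 151 atm^2 and solving on 0 < X < 1: X = 0.858.
Then n_E = 0.142, n_T = 2.72, so y_E = 0.052.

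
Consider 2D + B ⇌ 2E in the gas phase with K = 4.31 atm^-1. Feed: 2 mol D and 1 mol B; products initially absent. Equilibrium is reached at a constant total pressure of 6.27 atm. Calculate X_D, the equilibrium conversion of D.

X = 0.664

Take 2 mol D as basis and let X be its fractional conversion, so ξ = X.
At extent ξ: n_D = 2 − 2X; n_B = 1 − X; n_E = 2X.
Total moles n_T = 3 − X.
y_i = n_i/n_T, p_i = y_i·P. K = p_E^2 / (p_D^2 p_B).
This yields a degree-3 equation in X; solving on (0,1), X = 0.664.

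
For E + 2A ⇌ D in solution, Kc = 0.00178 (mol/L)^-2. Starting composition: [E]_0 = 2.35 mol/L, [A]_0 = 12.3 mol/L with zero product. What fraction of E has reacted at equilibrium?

X = 0.188

Let X = conversion of E; extent ξ = 2.35·X mol/L.
Concentrations: [E] = 2.35 − 2.35X; [A] = 12.3 − 4.7X; [D] = 2.35X.
Kc = [D] / ([E] [A]^2).
Equating to 0.00178 (mol/L)^-2: the physical root is X = 0.188.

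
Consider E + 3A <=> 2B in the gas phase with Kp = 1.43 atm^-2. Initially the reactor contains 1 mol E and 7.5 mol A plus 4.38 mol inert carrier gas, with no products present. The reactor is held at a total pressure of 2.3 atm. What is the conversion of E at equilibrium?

Take 1 mol E as basis and let X be its fractional conversion, so ξ = X.
Species balance: n_E = 1 − X; n_A = 7.5 − 3X; n_B = 2X; n_I = 4.38 (inert).
Total moles n_T = 12.9 − 2X.
Mole fractions y_i = n_i/n_T; Kp = p_B^2 / (p_E p_A^3) with p_i = y_i·P.
This yields a degree-4 equation in X; solving on (0,1), X = 0.742.

X = 0.742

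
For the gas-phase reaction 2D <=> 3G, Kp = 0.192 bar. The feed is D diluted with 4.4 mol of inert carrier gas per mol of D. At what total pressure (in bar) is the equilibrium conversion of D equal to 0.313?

Basis: 1 mol D initially; let X = conversion of D. Extent ξ = 0.5X.
Species balance: n_D = 1 − X; n_G = 1.5X; n_I = 4.4 (inert).
n_T = Σnᵢ = 5.4 + 0.5X.
Kp = p_G^3 / (p_D^2) with p_i = (n_i/n_T)·P.
At X = 0.313: the mole-fraction product g(X) = Π y_i^ν_i = 0.03946. Since Kp = g(X)·P^{1}, P = (Kp/g)^(1/1) = (0.192/0.03946)^(1/1) = 4.87 bar.

P = 4.87 bar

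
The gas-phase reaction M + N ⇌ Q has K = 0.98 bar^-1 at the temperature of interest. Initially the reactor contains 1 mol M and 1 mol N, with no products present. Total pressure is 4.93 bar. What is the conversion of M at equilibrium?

X = 0.586

Let X = conversion of M (basis 1 mol M); extent of reaction ξ = X.
At extent ξ: n_M = 1 − X; n_N = 1 − X; n_Q = X.
Summing: n_T = 2 − X.
Mole fractions y_i = n_i/n_T; K = p_Q / (p_M p_N) with p_i = y_i·P.
This yields a degree-2 equation in X; solving on (0,1), X = 0.586.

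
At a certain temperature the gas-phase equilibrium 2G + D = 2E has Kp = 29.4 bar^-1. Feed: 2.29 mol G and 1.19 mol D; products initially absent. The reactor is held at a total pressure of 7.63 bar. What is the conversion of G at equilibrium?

Take 2.29 mol G as basis and let X be its fractional conversion, so ξ = 1.15X.
At extent ξ: n_G = 2.29 − 2.29X; n_D = 1.19 − 1.15X; n_E = 2.29X.
Total moles n_T = 3.48 − 1.15X.
y_i = n_i/n_T, p_i = y_i·P. Kp = p_E^2 / (p_G^2 p_D).
Equating to 29.4 bar^-1 and solving on 0 < X < 1: X = 0.824.

X = 0.824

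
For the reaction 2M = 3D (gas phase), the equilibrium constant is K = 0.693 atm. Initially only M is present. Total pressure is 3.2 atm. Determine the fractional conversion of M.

Basis: 1 mol M initially; let X = conversion of M. Extent ξ = 0.5X.
At extent ξ: n_M = 1 − X; n_D = 1.5X.
n_T = Σnᵢ = 1 + 0.5X.
With p_i = (n_i/n_T)P, K = p_D^3 / (p_M^2).
Setting this equal to 0.693 atm and taking the physical root (0 < X < 1) gives X = 0.324.

X = 0.324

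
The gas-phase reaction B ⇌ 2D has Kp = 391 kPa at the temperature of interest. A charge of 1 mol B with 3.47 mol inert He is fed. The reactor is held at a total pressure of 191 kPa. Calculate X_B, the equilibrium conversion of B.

X = 0.776

Let X = conversion of B (basis 1 mol B); extent of reaction ξ = X.
Moles: n_B = 1 − X; n_D = 2X; n_I = 3.47 (inert).
Summing: n_T = 4.47 + X.
Mole fractions y_i = n_i/n_T; Kp = p_D^2 / (p_B) with p_i = y_i·P.
Substituting and setting equal to 391 kPa gives a polynomial in X; the root in (0,1) is X = 0.776.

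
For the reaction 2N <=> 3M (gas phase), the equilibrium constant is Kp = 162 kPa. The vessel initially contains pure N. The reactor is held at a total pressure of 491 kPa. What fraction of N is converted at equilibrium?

Let X = conversion of N (basis 1 mol N); extent of reaction ξ = 0.5X.
Species balance: n_N = 1 − X; n_M = 1.5X.
Summing: n_T = 1 + 0.5X.
y_i = n_i/n_T, p_i = y_i·P. Kp = p_M^3 / (p_N^2).
Substituting and setting equal to 162 kPa gives a polynomial in X; the root in (0,1) is X = 0.361.

X = 0.361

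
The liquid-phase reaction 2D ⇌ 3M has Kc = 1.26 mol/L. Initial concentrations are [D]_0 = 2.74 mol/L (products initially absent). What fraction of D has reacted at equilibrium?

X = 0.376

Let X = conversion of D; extent ξ = 2.74X/2 mol/L.
Concentrations: [D] = 2.74 − 2.74X; [M] = 4.11X.
Kc = [M]^3 / ([D]^2).
Solving Kc = 1.26 for X ∈ (0,1): X = 0.376.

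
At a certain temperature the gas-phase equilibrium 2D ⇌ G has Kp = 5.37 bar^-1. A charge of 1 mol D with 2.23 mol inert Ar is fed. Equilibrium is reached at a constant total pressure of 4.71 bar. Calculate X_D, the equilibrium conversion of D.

Let X = conversion of D (basis 1 mol D); extent of reaction ξ = 0.5X.
Moles: n_D = 1 − X; n_G = 0.5X; n_I = 2.23 (inert).
Total moles n_T = 3.23 − 0.5X.
y_i = n_i/n_T, p_i = y_i·P. Kp = p_G / (p_D^2).
Substituting and setting equal to 5.37 bar^-1 gives a polynomial in X; the root in (0,1) is X = 0.790.

X = 0.790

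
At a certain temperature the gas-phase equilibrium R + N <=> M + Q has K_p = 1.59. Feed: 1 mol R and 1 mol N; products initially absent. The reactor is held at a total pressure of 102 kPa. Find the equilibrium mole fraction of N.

y_N = 0.221

Basis: 1 mol R initially; let X = conversion of R. Extent ξ = X.
At extent ξ: n_R = 1 − X; n_N = 1 − X; n_M = X; n_Q = X.
Since Δν = 0, n_T = 2 throughout.
Mole fractions y_i = n_i/n_T; K_p = p_M p_Q / (p_R p_N) with p_i = y_i·P.
Equating to 1.59 and solving on 0 < X < 1: X = 0.558.
Then n_N = 0.442, n_T = 2, so y_N = 0.221.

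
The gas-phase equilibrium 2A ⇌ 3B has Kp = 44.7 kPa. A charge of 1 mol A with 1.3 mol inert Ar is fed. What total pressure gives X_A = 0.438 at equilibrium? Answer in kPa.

Take 1 mol A as basis and let X be its fractional conversion, so ξ = 0.5X.
Species balance: n_A = 1 − X; n_B = 1.5X; n_I = 1.3 (inert).
Total moles n_T = 2.3 + 0.5X.
Kp = p_B^3 / (p_A^2) with p_i = (n_i/n_T)·P.
At X = 0.438: the mole-fraction product g(X) = Π y_i^ν_i = 0.3564. Since Kp = g(X)·P^{1}, P = (Kp/g)^(1/1) = (44.7/0.3564)^(1/1) = 125 kPa.

P = 125 kPa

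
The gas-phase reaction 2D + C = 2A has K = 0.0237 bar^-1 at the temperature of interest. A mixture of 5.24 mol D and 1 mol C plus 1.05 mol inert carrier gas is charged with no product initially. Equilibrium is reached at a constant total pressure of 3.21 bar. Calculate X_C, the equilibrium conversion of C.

Take 1 mol C as basis and let X be its fractional conversion, so ξ = X.
Moles: n_D = 5.24 − 2X; n_C = 1 − X; n_A = 2X; n_I = 1.05 (inert).
Total moles n_T = 7.29 − X.
y_i = n_i/n_T, p_i = y_i·P. K = p_A^2 / (p_D^2 p_C).
Substituting and setting equal to 0.0237 bar^-1 gives a polynomial in X; the root in (0,1) is X = 0.220.

X = 0.220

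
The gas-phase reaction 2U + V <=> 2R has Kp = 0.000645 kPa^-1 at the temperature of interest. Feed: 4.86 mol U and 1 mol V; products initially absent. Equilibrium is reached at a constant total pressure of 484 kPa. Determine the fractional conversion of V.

Take 1 mol V as basis and let X be its fractional conversion, so ξ = X.
Moles: n_U = 4.86 − 2X; n_V = 1 − X; n_R = 2X.
n_T = Σnᵢ = 5.86 − X.
With p_i = (n_i/n_T)P, Kp = p_R^2 / (p_U^2 p_V).
Setting this equal to 0.000645 kPa^-1 and taking the physical root (0 < X < 1) gives X = 0.384.

X = 0.384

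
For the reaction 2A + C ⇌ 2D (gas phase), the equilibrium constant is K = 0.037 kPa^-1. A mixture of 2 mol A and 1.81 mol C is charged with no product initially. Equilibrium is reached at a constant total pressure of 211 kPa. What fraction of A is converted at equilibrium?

X = 0.630

Basis: 2 mol A initially; let X = conversion of A. Extent ξ = X.
Species balance: n_A = 2 − 2X; n_C = 1.81 − X; n_D = 2X.
Total moles n_T = 3.81 − X.
Mole fractions y_i = n_i/n_T; K = p_D^2 / (p_A^2 p_C) with p_i = y_i·P.
This yields a degree-3 equation in X; solving on (0,1), X = 0.630.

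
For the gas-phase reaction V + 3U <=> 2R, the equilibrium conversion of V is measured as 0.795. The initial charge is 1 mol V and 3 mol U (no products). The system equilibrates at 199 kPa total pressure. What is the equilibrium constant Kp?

Take 1 mol V as basis and let X be its fractional conversion, so ξ = X.
Species balance: n_V = 1 − X; n_U = 3 − 3X; n_R = 2X.
Summing: n_T = 4 − 2X.
At X = 0.795: n_V = 0.205, n_U = 0.615, n_R = 1.59, n_T = 2.41.
p_i = (n_i/n_T)·P. Kp = p_R^2 / (p_V p_U^3) = 0.00778 kPa^-2.

Kp = 0.00778 kPa^-2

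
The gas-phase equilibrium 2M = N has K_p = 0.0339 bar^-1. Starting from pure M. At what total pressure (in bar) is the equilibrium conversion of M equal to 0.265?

P = 6.28 bar

Basis: 1 mol M initially; let X = conversion of M. Extent ξ = 0.5X.
Species balance: n_M = 1 − X; n_N = 0.5X.
n_T = Σnᵢ = 1 − 0.5X.
K_p = p_N / (p_M^2) with p_i = (n_i/n_T)·P.
At X = 0.265: the mole-fraction product g(X) = Π y_i^ν_i = 0.2128. Since K_p = g(X)·P^{-1}, P = (g/K_p)^(1/1) = (0.2128/0.0339)^(1/1) = 6.28 bar.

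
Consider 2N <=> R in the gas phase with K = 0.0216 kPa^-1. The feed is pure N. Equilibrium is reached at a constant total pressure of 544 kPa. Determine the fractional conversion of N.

X = 0.856

Let X = conversion of N (basis 1 mol N); extent of reaction ξ = 0.5X.
At extent ξ: n_N = 1 − X; n_R = 0.5X.
n_T = Σnᵢ = 1 − 0.5X.
y_i = n_i/n_T, p_i = y_i·P. K = p_R / (p_N^2).
Substituting and setting equal to 0.0216 kPa^-1 gives a polynomial in X; the root in (0,1) is X = 0.856.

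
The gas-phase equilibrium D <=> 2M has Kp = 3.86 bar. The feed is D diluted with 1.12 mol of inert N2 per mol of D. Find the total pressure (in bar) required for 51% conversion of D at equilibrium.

Take 1 mol D as basis and let X be its fractional conversion, so ξ = X.
At extent ξ: n_D = 1 − X; n_M = 2X; n_I = 1.12 (inert).
Total moles n_T = 2.12 + X.
Kp = p_M^2 / (p_D) with p_i = (n_i/n_T)·P.
At X = 0.51: the mole-fraction product g(X) = Π y_i^ν_i = 0.8073. Since Kp = g(X)·P^{1}, P = (Kp/g)^(1/1) = (3.86/0.8073)^(1/1) = 4.78 bar.

P = 4.78 bar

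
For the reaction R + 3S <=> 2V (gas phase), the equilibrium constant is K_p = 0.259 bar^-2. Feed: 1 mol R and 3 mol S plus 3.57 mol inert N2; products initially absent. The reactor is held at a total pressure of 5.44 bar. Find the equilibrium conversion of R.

X = 0.392

Let X = conversion of R (basis 1 mol R); extent of reaction ξ = X.
Mole table: n_R = 1 − X; n_S = 3 − 3X; n_V = 2X; n_I = 3.57 (inert).
n_T = Σnᵢ = 7.57 − 2X.
Mole fractions y_i = n_i/n_T; K_p = p_V^2 / (p_R p_S^3) with p_i = y_i·P.
This yields a degree-4 equation in X; solving on (0,1), X = 0.392.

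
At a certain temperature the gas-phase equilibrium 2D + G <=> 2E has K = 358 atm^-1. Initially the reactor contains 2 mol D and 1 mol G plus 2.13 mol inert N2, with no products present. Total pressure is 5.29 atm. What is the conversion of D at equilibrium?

Let X = conversion of D (basis 2 mol D); extent of reaction ξ = X.
Moles: n_D = 2 − 2X; n_G = 1 − X; n_E = 2X; n_I = 2.13 (inert).
Total moles n_T = 5.13 − X.
With p_i = (n_i/n_T)P, K = p_E^2 / (p_D^2 p_G).
Substituting and setting equal to 358 atm^-1 gives a polynomial in X; the root in (0,1) is X = 0.880.

X = 0.880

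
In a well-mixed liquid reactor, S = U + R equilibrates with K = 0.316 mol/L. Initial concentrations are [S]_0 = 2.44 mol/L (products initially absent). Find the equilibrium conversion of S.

X = 0.301

Let X = conversion of S; extent ξ = 2.44·X mol/L.
Concentrations: [S] = 2.44 − 2.44X; [U] = 2.44X; [R] = 2.44X.
K = [U] [R] / ([S]).
Equating to 0.316 mol/L: the physical root is X = 0.301.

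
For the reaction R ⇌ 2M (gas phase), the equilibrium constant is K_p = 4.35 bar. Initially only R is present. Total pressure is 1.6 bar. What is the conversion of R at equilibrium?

X = 0.636

Let X = conversion of R (basis 1 mol R); extent of reaction ξ = X.
Species balance: n_R = 1 − X; n_M = 2X.
Total moles n_T = 1 + X.
With p_i = (n_i/n_T)P, K_p = p_M^2 / (p_R).
Equating to 4.35 bar and solving on 0 < X < 1: X = 0.636.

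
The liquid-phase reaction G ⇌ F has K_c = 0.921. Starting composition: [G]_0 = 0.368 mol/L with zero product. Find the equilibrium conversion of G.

X = 0.479

Let X = conversion of G; extent ξ = 0.368·X mol/L.
Concentrations: [G] = 0.368 − 0.368X; [F] = 0.368X.
K_c = [F] / ([G]).
This equals 0.921 at X = 0.479 (the root in 0 < X < 1).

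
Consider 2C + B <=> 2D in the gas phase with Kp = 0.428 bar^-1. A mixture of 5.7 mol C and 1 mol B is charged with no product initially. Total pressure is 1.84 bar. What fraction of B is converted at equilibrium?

X = 0.551

Let X = conversion of B (basis 1 mol B); extent of reaction ξ = X.
Species balance: n_C = 5.7 − 2X; n_B = 1 − X; n_D = 2X.
Total moles n_T = 6.7 − X.
Mole fractions y_i = n_i/n_T; Kp = p_D^2 / (p_C^2 p_B) with p_i = y_i·P.
Equating to 0.428 bar^-1 and solving on 0 < X < 1: X = 0.551.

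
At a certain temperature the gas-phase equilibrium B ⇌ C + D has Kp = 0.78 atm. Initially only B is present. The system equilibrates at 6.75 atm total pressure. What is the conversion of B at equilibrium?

Basis: 1 mol B initially; let X = conversion of B. Extent ξ = X.
At extent ξ: n_B = 1 − X; n_C = X; n_D = X.
Total moles n_T = 1 + X.
y_i = n_i/n_T, p_i = y_i·P. Kp = p_C p_D / (p_B).
Substituting and setting equal to 0.78 atm gives a polynomial in X; the root in (0,1) is X = 0.322.

X = 0.322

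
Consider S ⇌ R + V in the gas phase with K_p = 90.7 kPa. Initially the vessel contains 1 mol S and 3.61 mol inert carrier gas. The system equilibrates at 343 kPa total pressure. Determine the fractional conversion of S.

Take 1 mol S as basis and let X be its fractional conversion, so ξ = X.
Moles: n_S = 1 − X; n_R = X; n_V = X; n_I = 3.61 (inert).
Summing: n_T = 4.61 + X.
Mole fractions y_i = n_i/n_T; K_p = p_R p_V / (p_S) with p_i = y_i·P.
This yields a degree-2 equation in X; solving on (0,1), X = 0.674.

X = 0.674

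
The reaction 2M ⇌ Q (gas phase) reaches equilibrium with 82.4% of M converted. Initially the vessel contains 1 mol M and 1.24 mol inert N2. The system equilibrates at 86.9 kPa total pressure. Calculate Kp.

Kp = 0.28 kPa^-1

Let X = conversion of M (basis 1 mol M); extent of reaction ξ = 0.5X.
Moles: n_M = 1 − X; n_Q = 0.5X; n_I = 1.24 (inert).
Summing: n_T = 2.24 − 0.5X.
At X = 0.824: n_M = 0.176, n_Q = 0.412, n_T = 1.83.
p_i = (n_i/n_T)·P. Kp = p_Q / (p_M^2) = 0.28 kPa^-1.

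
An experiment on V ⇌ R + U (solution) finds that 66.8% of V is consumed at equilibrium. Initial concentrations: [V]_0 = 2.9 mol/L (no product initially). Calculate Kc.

Let X = conversion of V.
Concentrations: [V] = 2.9 − 2.9X; [R] = 2.9X; [U] = 2.9X.
At X = 0.668: [V] = 0.963, [R] = 1.94, [U] = 1.94.
Kc = [R] [U] / ([V]) = 3.9 mol/L.

Kc = 3.9 mol/L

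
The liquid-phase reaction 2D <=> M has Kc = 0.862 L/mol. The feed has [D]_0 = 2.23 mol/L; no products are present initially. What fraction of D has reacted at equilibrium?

X = 0.604

Let X = conversion of D; extent ξ = 2.23X/2 mol/L.
Concentrations: [D] = 2.23 − 2.23X; [M] = 1.11X.
Kc = [M] / ([D]^2).
Setting equal to 0.862 and solving for X on (0,1) gives X = 0.604.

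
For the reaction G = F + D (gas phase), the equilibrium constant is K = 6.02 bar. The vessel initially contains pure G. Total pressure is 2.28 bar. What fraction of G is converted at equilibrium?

X = 0.852

Let X = conversion of G (basis 1 mol G); extent of reaction ξ = X.
Species balance: n_G = 1 − X; n_F = X; n_D = X.
Total moles n_T = 1 + X.
Mole fractions y_i = n_i/n_T; K = p_F p_D / (p_G) with p_i = y_i·P.
Substituting and setting equal to 6.02 bar gives a polynomial in X; the root in (0,1) is X = 0.852.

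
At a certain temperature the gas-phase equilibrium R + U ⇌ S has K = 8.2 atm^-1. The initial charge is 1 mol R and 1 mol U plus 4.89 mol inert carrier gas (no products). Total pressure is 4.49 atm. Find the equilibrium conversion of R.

Take 1 mol R as basis and let X be its fractional conversion, so ξ = X.
Moles: n_R = 1 − X; n_U = 1 − X; n_S = X; n_I = 4.89 (inert).
Total moles n_T = 6.89 − X.
y_i = n_i/n_T, p_i = y_i·P. K = p_S / (p_R p_U).
Equating to 8.2 atm^-1 and solving on 0 < X < 1: X = 0.665.

X = 0.665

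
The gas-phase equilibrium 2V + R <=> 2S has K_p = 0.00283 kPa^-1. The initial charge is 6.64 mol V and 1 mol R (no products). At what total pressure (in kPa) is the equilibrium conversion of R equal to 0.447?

Basis: 1 mol R initially; let X = conversion of R. Extent ξ = X.
At extent ξ: n_V = 6.64 − 2X; n_R = 1 − X; n_S = 2X.
Summing: n_T = 7.64 − X.
K_p = p_S^2 / (p_V^2 p_R) with p_i = (n_i/n_T)·P.
At X = 0.447: the mole-fraction product g(X) = Π y_i^ν_i = 0.3149. Since K_p = g(X)·P^{-1}, P = (g/K_p)^(1/1) = (0.3149/0.00283)^(1/1) = 111 kPa.

P = 111 kPa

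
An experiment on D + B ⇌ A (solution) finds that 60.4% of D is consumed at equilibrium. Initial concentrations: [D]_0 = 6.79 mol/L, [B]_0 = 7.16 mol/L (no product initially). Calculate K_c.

Let X = conversion of D.
Concentrations: [D] = 6.79 − 6.79X; [B] = 7.16 − 6.79X; [A] = 6.79X.
At X = 0.604: [D] = 2.69, [B] = 3.06, [A] = 4.1.
K_c = [A] / ([D] [B]) = 0.499 L/mol.

K_c = 0.499 L/mol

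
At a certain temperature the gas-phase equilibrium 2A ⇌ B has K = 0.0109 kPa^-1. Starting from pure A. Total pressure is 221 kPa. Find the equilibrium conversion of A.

Let X = conversion of A (basis 1 mol A); extent of reaction ξ = 0.5X.
At extent ξ: n_A = 1 − X; n_B = 0.5X.
Total moles n_T = 1 − 0.5X.
With p_i = (n_i/n_T)P, K = p_B / (p_A^2).
This yields a degree-2 equation in X; solving on (0,1), X = 0.693.

X = 0.693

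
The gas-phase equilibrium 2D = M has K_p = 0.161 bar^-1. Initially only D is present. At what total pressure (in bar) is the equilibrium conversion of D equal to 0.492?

P = 4.46 bar

Let X = conversion of D (basis 1 mol D); extent of reaction ξ = 0.5X.
At extent ξ: n_D = 1 − X; n_M = 0.5X.
n_T = Σnᵢ = 1 − 0.5X.
K_p = p_M / (p_D^2) with p_i = (n_i/n_T)·P.
At X = 0.492: the mole-fraction product g(X) = Π y_i^ν_i = 0.7188. Since K_p = g(X)·P^{-1}, P = (g/K_p)^(1/1) = (0.7188/0.161)^(1/1) = 4.46 bar.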